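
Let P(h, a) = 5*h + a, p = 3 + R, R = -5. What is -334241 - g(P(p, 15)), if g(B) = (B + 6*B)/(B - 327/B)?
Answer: -100940607/302 ≈ -3.3424e+5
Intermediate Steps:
p = -2 (p = 3 - 5 = -2)
P(h, a) = a + 5*h
g(B) = 7*B/(B - 327/B) (g(B) = (7*B)/(B - 327/B) = 7*B/(B - 327/B))
-334241 - g(P(p, 15)) = -334241 - 7*(15 + 5*(-2))²/(-327 + (15 + 5*(-2))²) = -334241 - 7*(15 - 10)²/(-327 + (15 - 10)²) = -334241 - 7*5²/(-327 + 5²) = -334241 - 7*25/(-327 + 25) = -334241 - 7*25/(-302) = -334241 - 7*25*(-1)/302 = -334241 - 1*(-175/302) = -334241 + 175/302 = -100940607/302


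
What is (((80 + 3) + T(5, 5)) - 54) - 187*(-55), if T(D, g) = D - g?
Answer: 10314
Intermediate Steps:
(((80 + 3) + T(5, 5)) - 54) - 187*(-55) = (((80 + 3) + (5 - 1*5)) - 54) - 187*(-55) = ((83 + (5 - 5)) - 54) + 10285 = ((83 + 0) - 54) + 10285 = (83 - 54) + 10285 = 29 + 10285 = 10314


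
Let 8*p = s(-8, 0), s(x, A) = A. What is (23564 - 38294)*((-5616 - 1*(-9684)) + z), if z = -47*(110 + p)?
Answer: 16232460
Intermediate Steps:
p = 0 (p = (⅛)*0 = 0)
z = -5170 (z = -47*(110 + 0) = -47*110 = -5170)
(23564 - 38294)*((-5616 - 1*(-9684)) + z) = (23564 - 38294)*((-5616 - 1*(-9684)) - 5170) = -14730*((-5616 + 9684) - 5170) = -14730*(4068 - 5170) = -14730*(-1102) = 16232460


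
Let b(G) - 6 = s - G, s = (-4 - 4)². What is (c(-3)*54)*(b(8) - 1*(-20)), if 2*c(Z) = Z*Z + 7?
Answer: 35424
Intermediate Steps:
s = 64 (s = (-8)² = 64)
b(G) = 70 - G (b(G) = 6 + (64 - G) = 70 - G)
c(Z) = 7/2 + Z²/2 (c(Z) = (Z*Z + 7)/2 = (Z² + 7)/2 = (7 + Z²)/2 = 7/2 + Z²/2)
(c(-3)*54)*(b(8) - 1*(-20)) = ((7/2 + (½)*(-3)²)*54)*((70 - 1*8) - 1*(-20)) = ((7/2 + (½)*9)*54)*((70 - 8) + 20) = ((7/2 + 9/2)*54)*(62 + 20) = (8*54)*82 = 432*82 = 35424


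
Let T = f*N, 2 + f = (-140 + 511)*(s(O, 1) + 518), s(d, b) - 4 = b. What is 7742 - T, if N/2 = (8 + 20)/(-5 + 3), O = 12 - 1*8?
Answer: 5440610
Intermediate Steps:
O = 4 (O = 12 - 8 = 4)
s(d, b) = 4 + b
f = 194031 (f = -2 + (-140 + 511)*((4 + 1) + 518) = -2 + 371*(5 + 518) = -2 + 371*523 = -2 + 194033 = 194031)
N = -28 (N = 2*((8 + 20)/(-5 + 3)) = 2*(28/(-2)) = 2*(28*(-½)) = 2*(-14) = -28)
T = -5432868 (T = 194031*(-28) = -5432868)
7742 - T = 7742 - 1*(-5432868) = 7742 + 5432868 = 5440610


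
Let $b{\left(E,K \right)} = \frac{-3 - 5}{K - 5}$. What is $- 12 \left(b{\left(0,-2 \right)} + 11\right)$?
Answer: $- \frac{1020}{7} \approx -145.71$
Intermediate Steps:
$b{\left(E,K \right)} = - \frac{8}{-5 + K}$
$- 12 \left(b{\left(0,-2 \right)} + 11\right) = - 12 \left(- \frac{8}{-5 - 2} + 11\right) = - 12 \left(- \frac{8}{-7} + 11\right) = - 12 \left(\left(-8\right) \left(- \frac{1}{7}\right) + 11\right) = - 12 \left(\frac{8}{7} + 11\right) = \left(-12\right) \frac{85}{7} = - \frac{1020}{7}$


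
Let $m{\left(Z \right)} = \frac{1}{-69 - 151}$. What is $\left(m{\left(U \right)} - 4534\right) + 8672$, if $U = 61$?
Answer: $\frac{910359}{220} \approx 4138.0$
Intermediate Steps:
$m{\left(Z \right)} = - \frac{1}{220}$ ($m{\left(Z \right)} = \frac{1}{-220} = - \frac{1}{220}$)
$\left(m{\left(U \right)} - 4534\right) + 8672 = \left(- \frac{1}{220} - 4534\right) + 8672 = - \frac{997481}{220} + 8672 = \frac{910359}{220}$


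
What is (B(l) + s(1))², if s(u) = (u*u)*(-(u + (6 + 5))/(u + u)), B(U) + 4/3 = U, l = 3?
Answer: 169/9 ≈ 18.778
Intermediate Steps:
B(U) = -4/3 + U
s(u) = -u*(11 + u)/2 (s(u) = u²*(-(u + 11)/(2*u)) = u²*(-(11 + u)*1/(2*u)) = u²*(-(11 + u)/(2*u)) = -u*(11 + u)/2)
(B(l) + s(1))² = ((-4/3 + 3) - ½*1*(11 + 1))² = (5/3 - ½*1*12)² = (5/3 - 6)² = (-13/3)² = 169/9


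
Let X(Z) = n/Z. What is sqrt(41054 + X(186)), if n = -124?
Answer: 2*sqrt(92370)/3 ≈ 202.62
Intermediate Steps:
X(Z) = -124/Z
sqrt(41054 + X(186)) = sqrt(41054 - 124/186) = sqrt(41054 - 124*1/186) = sqrt(41054 - 2/3) = sqrt(123160/3) = 2*sqrt(92370)/3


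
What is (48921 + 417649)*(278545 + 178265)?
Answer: 213133841700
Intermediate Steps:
(48921 + 417649)*(278545 + 178265) = 466570*456810 = 213133841700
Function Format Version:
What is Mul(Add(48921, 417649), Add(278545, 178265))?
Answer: 213133841700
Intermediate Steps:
Mul(Add(48921, 417649), Add(278545, 178265)) = Mul(466570, 456810) = 213133841700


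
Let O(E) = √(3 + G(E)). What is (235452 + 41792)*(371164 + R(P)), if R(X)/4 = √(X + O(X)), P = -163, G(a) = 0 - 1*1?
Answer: 102902992016 + 1108976*√(-163 + √2) ≈ 1.029e+11 + 1.4097e+7*I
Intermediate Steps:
G(a) = -1 (G(a) = 0 - 1 = -1)
O(E) = √2 (O(E) = √(3 - 1) = √2)
R(X) = 4*√(X + √2)
(235452 + 41792)*(371164 + R(P)) = (235452 + 41792)*(371164 + 4*√(-163 + √2)) = 277244*(371164 + 4*√(-163 + √2)) = 102902992016 + 1108976*√(-163 + √2)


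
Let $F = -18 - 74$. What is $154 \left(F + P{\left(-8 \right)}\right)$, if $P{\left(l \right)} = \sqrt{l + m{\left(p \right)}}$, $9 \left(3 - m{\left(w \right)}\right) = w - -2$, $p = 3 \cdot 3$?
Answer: $-14168 + \frac{308 i \sqrt{14}}{3} \approx -14168.0 + 384.14 i$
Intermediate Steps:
$p = 9$
$m{\left(w \right)} = \frac{25}{9} - \frac{w}{9}$ ($m{\left(w \right)} = 3 - \frac{w - -2}{9} = 3 - \frac{w + 2}{9} = 3 - \frac{2 + w}{9} = 3 - \left(\frac{2}{9} + \frac{w}{9}\right) = \frac{25}{9} - \frac{w}{9}$)
$F = -92$
$P{\left(l \right)} = \sqrt{\frac{16}{9} + l}$ ($P{\left(l \right)} = \sqrt{l + \left(\frac{25}{9} - 1\right)} = \sqrt{l + \frac{16}{9}} = \sqrt{\frac{16}{9} + l}$)
$154 \left(F + P{\left(-8 \right)}\right) = 154 \left(-92 + \frac{\sqrt{16 + 9 \left(-8\right)}}{3}\right) = 154 \left(-92 + \frac{\sqrt{16 - 72}}{3}\right) = 154 \left(-92 + \frac{\sqrt{-56}}{3}\right) = 154 \left(-92 + \frac{2 i \sqrt{14}}{3}\right) = -14168 + \frac{308 i \sqrt{14}}{3}$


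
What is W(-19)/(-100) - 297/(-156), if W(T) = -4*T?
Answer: 1487/1300 ≈ 1.1438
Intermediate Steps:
W(-19)/(-100) - 297/(-156) = -4*(-19)/(-100) - 297/(-156) = 76*(-1/100) - 297*(-1/156) = -19/25 + 99/52 = 1487/1300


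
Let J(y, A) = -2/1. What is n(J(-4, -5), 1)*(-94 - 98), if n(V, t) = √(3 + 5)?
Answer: -384*√2 ≈ -543.06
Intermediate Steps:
J(y, A) = -2 (J(y, A) = -2*1 = -2)
n(V, t) = 2*√2 (n(V, t) = √8 = 2*√2)
n(J(-4, -5), 1)*(-94 - 98) = (2*√2)*(-94 - 98) = (2*√2)*(-192) = -384*√2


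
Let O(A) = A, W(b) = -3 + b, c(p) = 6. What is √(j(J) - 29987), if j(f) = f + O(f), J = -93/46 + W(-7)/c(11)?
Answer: 2*I*√35700807/69 ≈ 173.19*I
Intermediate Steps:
J = -509/138 (J = -93/46 + (-3 - 7)/6 = -93*1/46 - 10*⅙ = -93/46 - 5/3 = -509/138 ≈ -3.6884)
j(f) = 2*f (j(f) = f + f = 2*f)
√(j(J) - 29987) = √(2*(-509/138) - 29987) = √(-509/69 - 29987) = √(-2069612/69) = 2*I*√35700807/69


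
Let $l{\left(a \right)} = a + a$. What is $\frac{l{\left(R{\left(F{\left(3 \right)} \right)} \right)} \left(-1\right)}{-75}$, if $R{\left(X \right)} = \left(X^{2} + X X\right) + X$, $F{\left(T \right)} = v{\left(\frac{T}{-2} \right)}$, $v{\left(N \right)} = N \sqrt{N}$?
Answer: $- \frac{9}{50} - \frac{i \sqrt{6}}{50} \approx -0.18 - 0.04899 i$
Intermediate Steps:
$v{\left(N \right)} = N^{\frac{3}{2}}$
$F{\left(T \right)} = \frac{\sqrt{2} \left(- T\right)^{\frac{3}{2}}}{4}$ ($F{\left(T \right)} = \left(\frac{T}{-2}\right)^{\frac{3}{2}} = \left(T \left(- \frac{1}{2}\right)\right)^{\frac{3}{2}} = \left(- \frac{T}{2}\right)^{\frac{3}{2}} = \frac{\sqrt{2} \left(- T\right)^{\frac{3}{2}}}{4}$)
$R{\left(X \right)} = X + 2 X^{2}$ ($R{\left(X \right)} = \left(X^{2} + X^{2}\right) + X = 2 X^{2} + X = X + 2 X^{2}$)
$l{\left(a \right)} = 2 a$
$\frac{l{\left(R{\left(F{\left(3 \right)} \right)} \right)} \left(-1\right)}{-75} = \frac{2 \frac{\sqrt{2} \left(\left(-1\right) 3\right)^{\frac{3}{2}}}{4} \left(1 + 2 \frac{\sqrt{2} \left(\left(-1\right) 3\right)^{\frac{3}{2}}}{4}\right) \left(-1\right)}{-75} = 2 \frac{\sqrt{2} \left(-3\right)^{\frac{3}{2}}}{4} \left(1 + 2 \frac{\sqrt{2} \left(-3\right)^{\frac{3}{2}}}{4}\right) \left(-1\right) \left(- \frac{1}{75}\right) = 2 \frac{\sqrt{2} \left(- 3 i \sqrt{3}\right)}{4} \left(1 + 2 \frac{\sqrt{2} \left(- 3 i \sqrt{3}\right)}{4}\right) \left(-1\right) \left(- \frac{1}{75}\right) = 2 - \frac{3 i \sqrt{6}}{4} \left(1 + 2 \left(- \frac{3 i \sqrt{6}}{4}\right)\right) \left(-1\right) \left(- \frac{1}{75}\right) = 2 - \frac{3 i \sqrt{6}}{4} \left(1 - \frac{3 i \sqrt{6}}{2}\right) \left(-1\right) \left(- \frac{1}{75}\right) = 2 \left(- \frac{3 i \sqrt{6} \left(1 - \frac{3 i \sqrt{6}}{2}\right)}{4}\right) \left(-1\right) \left(- \frac{1}{75}\right) = - \frac{3 i \sqrt{6} \left(1 - \frac{3 i \sqrt{6}}{2}\right)}{2} \left(-1\right) \left(- \frac{1}{75}\right) = \frac{3 i \sqrt{6} \left(1 - \frac{3 i \sqrt{6}}{2}\right)}{2} \left(- \frac{1}{75}\right) = - \frac{i \sqrt{6} \left(1 - \frac{3 i \sqrt{6}}{2}\right)}{50}$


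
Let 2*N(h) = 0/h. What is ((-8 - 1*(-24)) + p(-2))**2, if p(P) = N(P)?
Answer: 256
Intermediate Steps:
N(h) = 0 (N(h) = (0/h)/2 = (1/2)*0 = 0)
p(P) = 0
((-8 - 1*(-24)) + p(-2))**2 = ((-8 - 1*(-24)) + 0)**2 = ((-8 + 24) + 0)**2 = (16 + 0)**2 = 16**2 = 256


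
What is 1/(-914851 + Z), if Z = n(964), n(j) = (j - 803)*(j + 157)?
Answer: -1/734370 ≈ -1.3617e-6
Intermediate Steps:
n(j) = (-803 + j)*(157 + j)
Z = 180481 (Z = -126071 + 964² - 646*964 = -126071 + 929296 - 622744 = 180481)
1/(-914851 + Z) = 1/(-914851 + 180481) = 1/(-734370) = -1/734370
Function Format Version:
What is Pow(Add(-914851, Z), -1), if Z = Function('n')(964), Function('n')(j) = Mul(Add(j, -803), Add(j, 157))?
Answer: Rational(-1, 734370) ≈ -1.3617e-6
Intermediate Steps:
Function('n')(j) = Mul(Add(-803, j), Add(157, j))
Z = 180481 (Z = Add(-126071, Pow(964, 2), Mul(-646, 964)) = Add(-126071, 929296, -622744) = 180481)
Pow(Add(-914851, Z), -1) = Pow(Add(-914851, 180481), -1) = Pow(-734370, -1) = Rational(-1, 734370)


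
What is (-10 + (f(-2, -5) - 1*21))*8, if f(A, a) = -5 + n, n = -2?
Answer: -304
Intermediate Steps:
f(A, a) = -7 (f(A, a) = -5 - 2 = -7)
(-10 + (f(-2, -5) - 1*21))*8 = (-10 + (-7 - 1*21))*8 = (-10 + (-7 - 21))*8 = (-10 - 28)*8 = -38*8 = -304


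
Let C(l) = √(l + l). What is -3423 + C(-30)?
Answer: -3423 + 2*I*√15 ≈ -3423.0 + 7.746*I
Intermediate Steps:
C(l) = √2*√l (C(l) = √(2*l) = √2*√l)
-3423 + C(-30) = -3423 + √2*√(-30) = -3423 + √2*(I*√30) = -3423 + 2*I*√15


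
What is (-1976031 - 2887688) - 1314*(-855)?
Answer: -3740249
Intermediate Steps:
(-1976031 - 2887688) - 1314*(-855) = -4863719 + 1123470 = -3740249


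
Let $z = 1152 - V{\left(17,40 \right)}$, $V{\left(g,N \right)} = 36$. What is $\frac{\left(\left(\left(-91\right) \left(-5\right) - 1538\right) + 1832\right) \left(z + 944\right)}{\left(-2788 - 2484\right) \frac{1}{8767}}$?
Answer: $- \frac{3381738745}{1318} \approx -2.5658 \cdot 10^{6}$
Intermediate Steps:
$z = 1116$ ($z = 1152 - 36 = 1116$)
$\frac{\left(\left(\left(-91\right) \left(-5\right) - 1538\right) + 1832\right) \left(z + 944\right)}{\left(-2788 - 2484\right) \frac{1}{8767}} = \frac{\left(\left(\left(-91\right) \left(-5\right) - 1538\right) + 1832\right) \left(1116 + 944\right)}{\left(-2788 - 2484\right) \frac{1}{8767}} = \frac{\left(\left(455 - 1538\right) + 1832\right) 2060}{\left(-2788 - 2484\right) \frac{1}{8767}} = \frac{\left(-1083 + 1832\right) 2060}{\left(-5272\right) \frac{1}{8767}} = \frac{749 \cdot 2060}{- \frac{5272}{8767}} = 1542940 \left(- \frac{8767}{5272}\right) = - \frac{3381738745}{1318}$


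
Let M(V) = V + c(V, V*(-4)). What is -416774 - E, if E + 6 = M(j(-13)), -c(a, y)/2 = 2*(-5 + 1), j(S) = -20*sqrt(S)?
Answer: -416784 + 20*I*sqrt(13) ≈ -4.1678e+5 + 72.111*I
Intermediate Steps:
c(a, y) = 16 (c(a, y) = -4*(-5 + 1) = -4*(-4) = -2*(-8) = 16)
M(V) = 16 + V (M(V) = V + 16 = 16 + V)
E = 10 - 20*I*sqrt(13) (E = -6 + (16 - 20*I*sqrt(13)) = 10 - 20*I*sqrt(13) ≈ 10.0 - 72.111*I)
-416774 - E = -416774 - (10 - 20*I*sqrt(13)) = -416774 + (-10 + 20*I*sqrt(13)) = -416784 + 20*I*sqrt(13)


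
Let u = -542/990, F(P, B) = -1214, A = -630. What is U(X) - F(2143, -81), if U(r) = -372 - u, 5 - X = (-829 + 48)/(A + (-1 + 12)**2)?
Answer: 417061/495 ≈ 842.55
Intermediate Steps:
u = -271/495 (u = -542*1/990 = -271/495 ≈ -0.54747)
X = 1764/509 (X = 5 - (-829 + 48)/(-630 + (-1 + 12)**2) = 5 - (-781)/(-630 + 11**2) = 5 - (-781)/(-630 + 121) = 5 - (-781)/(-509) = 5 - (-781)*(-1)/509 = 5 - 1*781/509 = 5 - 781/509 = 1764/509 ≈ 3.4656)
U(r) = -183869/495 (U(r) = -372 - 1*(-271/495) = -372 + 271/495 = -183869/495)
U(X) - F(2143, -81) = -183869/495 - 1*(-1214) = -183869/495 + 1214 = 417061/495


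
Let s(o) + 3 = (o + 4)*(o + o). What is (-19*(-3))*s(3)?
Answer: 2223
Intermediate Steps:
s(o) = -3 + 2*o*(4 + o) (s(o) = -3 + (o + 4)*(o + o) = -3 + (4 + o)*(2*o) = -3 + 2*o*(4 + o))
(-19*(-3))*s(3) = (-19*(-3))*(-3 + 2*3**2 + 8*3) = 57*(-3 + 2*9 + 24) = 57*(-3 + 18 + 24) = 57*39 = 2223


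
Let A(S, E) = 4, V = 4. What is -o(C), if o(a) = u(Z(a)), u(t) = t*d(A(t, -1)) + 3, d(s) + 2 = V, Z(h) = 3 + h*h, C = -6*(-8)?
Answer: -4617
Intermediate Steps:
C = 48
Z(h) = 3 + h²
d(s) = 2 (d(s) = -2 + 4 = 2)
u(t) = 3 + 2*t (u(t) = t*2 + 3 = 2*t + 3 = 3 + 2*t)
o(a) = 9 + 2*a² (o(a) = 3 + 2*(3 + a²) = 3 + (6 + 2*a²) = 9 + 2*a²)
-o(C) = -(9 + 2*48²) = -(9 + 2*2304) = -(9 + 4608) = -1*4617 = -4617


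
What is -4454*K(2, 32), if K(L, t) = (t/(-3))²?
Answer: -4560896/9 ≈ -5.0677e+5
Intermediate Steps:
K(L, t) = t²/9 (K(L, t) = (t*(-⅓))² = (-t/3)² = t²/9)
-4454*K(2, 32) = -4454*32²/9 = -4454*1024/9 = -4560896/9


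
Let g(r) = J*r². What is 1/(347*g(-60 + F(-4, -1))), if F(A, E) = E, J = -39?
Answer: -1/50356293 ≈ -1.9858e-8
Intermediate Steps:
g(r) = -39*r²
1/(347*g(-60 + F(-4, -1))) = 1/(347*(-39*(-60 - 1)²)) = 1/(347*(-39*(-61)²)) = 1/(347*(-39*3721)) = 1/(347*(-145119)) = 1/(-50356293) = -1/50356293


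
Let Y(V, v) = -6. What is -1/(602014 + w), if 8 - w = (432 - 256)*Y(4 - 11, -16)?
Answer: -1/603078 ≈ -1.6582e-6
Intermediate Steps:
w = 1064 (w = 8 - (432 - 256)*(-6) = 8 - 176*(-6) = 8 - 1*(-1056) = 8 + 1056 = 1064)
-1/(602014 + w) = -1/(602014 + 1064) = -1/603078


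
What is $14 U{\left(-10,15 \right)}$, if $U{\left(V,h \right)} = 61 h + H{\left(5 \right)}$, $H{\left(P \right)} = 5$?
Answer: $12880$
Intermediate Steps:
$U{\left(V,h \right)} = 5 + 61 h$ ($U{\left(V,h \right)} = 61 h + 5 = 5 + 61 h$)
$14 U{\left(-10,15 \right)} = 14 \left(5 + 61 \cdot 15\right) = 14 \left(5 + 915\right) = 14 \cdot 920 = 12880$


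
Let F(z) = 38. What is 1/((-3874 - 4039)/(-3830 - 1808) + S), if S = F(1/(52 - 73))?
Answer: 5638/222157 ≈ 0.025378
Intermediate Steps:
S = 38
1/((-3874 - 4039)/(-3830 - 1808) + S) = 1/((-3874 - 4039)/(-3830 - 1808) + 38) = 1/(-7913/(-5638) + 38) = 1/(-7913*(-1/5638) + 38) = 1/(7913/5638 + 38) = 1/(222157/5638) = 5638/222157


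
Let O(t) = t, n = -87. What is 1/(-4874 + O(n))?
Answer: -1/4961 ≈ -0.00020157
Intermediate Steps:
1/(-4874 + O(n)) = 1/(-4874 - 87) = 1/(-4961) = -1/4961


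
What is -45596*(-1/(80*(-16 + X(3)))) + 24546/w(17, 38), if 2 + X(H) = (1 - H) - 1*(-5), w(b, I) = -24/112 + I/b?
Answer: 1747101481/144300 ≈ 12107.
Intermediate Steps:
w(b, I) = -3/14 + I/b (w(b, I) = -24*1/112 + I/b = -3/14 + I/b)
X(H) = 4 - H (X(H) = -2 + ((1 - H) - 1*(-5)) = -2 + ((1 - H) + 5) = -2 + (6 - H) = 4 - H)
-45596*(-1/(80*(-16 + X(3)))) + 24546/w(17, 38) = -45596*(-1/(80*(-16 + (4 - 1*3)))) + 24546/(-3/14 + 38/17) = -45596*(-1/(80*(-16 + (4 - 3)))) + 24546/(-3/14 + 38*(1/17)) = -45596*(-1/(80*(-16 + 1))) + 24546/(-3/14 + 38/17) = -45596/((-80*(-15))) + 24546/(481/238) = -45596/1200 + 24546*(238/481) = -45596*1/1200 + 5841948/481 = -11399/300 + 5841948/481 = 1747101481/144300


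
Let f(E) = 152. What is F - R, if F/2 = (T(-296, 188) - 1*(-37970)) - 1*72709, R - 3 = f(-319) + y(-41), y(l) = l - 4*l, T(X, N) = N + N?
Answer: -69004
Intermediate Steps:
T(X, N) = 2*N
y(l) = -3*l
R = 278 (R = 3 + (152 - 3*(-41)) = 3 + (152 + 123) = 3 + 275 = 278)
F = -68726 (F = 2*((2*188 - 1*(-37970)) - 1*72709) = 2*((376 + 37970) - 72709) = 2*(38346 - 72709) = 2*(-34363) = -68726)
F - R = -68726 - 1*278 = -68726 - 278 = -69004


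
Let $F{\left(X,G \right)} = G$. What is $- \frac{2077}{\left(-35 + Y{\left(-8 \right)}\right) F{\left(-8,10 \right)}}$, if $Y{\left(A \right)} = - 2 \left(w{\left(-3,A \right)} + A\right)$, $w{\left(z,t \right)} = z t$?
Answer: $\frac{31}{10} \approx 3.1$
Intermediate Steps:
$w{\left(z,t \right)} = t z$
$Y{\left(A \right)} = 4 A$ ($Y{\left(A \right)} = - 2 \left(A \left(-3\right) + A\right) = - 2 \left(- 3 A + A\right) = - 2 \left(- 2 A\right) = 4 A$)
$- \frac{2077}{\left(-35 + Y{\left(-8 \right)}\right) F{\left(-8,10 \right)}} = - \frac{2077}{\left(-35 + 4 \left(-8\right)\right) 10} = - \frac{2077}{\left(-35 - 32\right) 10} = - \frac{2077}{\left(-67\right) 10} = - \frac{2077}{-670} = \left(-2077\right) \left(- \frac{1}{670}\right) = \frac{31}{10}$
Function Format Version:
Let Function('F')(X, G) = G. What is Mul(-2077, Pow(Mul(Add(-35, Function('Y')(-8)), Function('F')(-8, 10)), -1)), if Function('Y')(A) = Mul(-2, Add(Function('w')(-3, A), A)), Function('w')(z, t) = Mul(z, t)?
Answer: Rational(31, 10) ≈ 3.1000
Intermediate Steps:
Function('w')(z, t) = Mul(t, z)
Function('Y')(A) = Mul(4, A) (Function('Y')(A) = Mul(-2, Add(Mul(A, -3), A)) = Mul(-2, Add(Mul(-3, A), A)) = Mul(-2, Mul(-2, A)) = Mul(4, A))
Mul(-2077, Pow(Mul(Add(-35, Function('Y')(-8)), Function('F')(-8, 10)), -1)) = Mul(-2077, Pow(Mul(Add(-35, Mul(4, -8)), 10), -1)) = Mul(-2077, Pow(Mul(Add(-35, -32), 10), -1)) = Mul(-2077, Pow(Mul(-67, 10), -1)) = Mul(-2077, Pow(-670, -1)) = Mul(-2077, Rational(-1, 670)) = Rational(31, 10)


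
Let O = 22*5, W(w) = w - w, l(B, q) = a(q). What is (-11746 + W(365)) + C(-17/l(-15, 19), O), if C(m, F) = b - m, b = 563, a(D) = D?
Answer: -212460/19 ≈ -11182.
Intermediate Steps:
l(B, q) = q
W(w) = 0
O = 110
C(m, F) = 563 - m
(-11746 + W(365)) + C(-17/l(-15, 19), O) = (-11746 + 0) + (563 - (-17)/19) = -11746 + (563 - (-17)/19) = -11746 + (563 - 1*(-17/19)) = -11746 + (563 + 17/19) = -11746 + 10714/19 = -212460/19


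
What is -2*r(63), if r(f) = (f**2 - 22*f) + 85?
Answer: -5336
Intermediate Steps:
r(f) = 85 + f**2 - 22*f
-2*r(63) = -2*(85 + 63**2 - 22*63) = -2*(85 + 3969 - 1386) = -2*2668 = -5336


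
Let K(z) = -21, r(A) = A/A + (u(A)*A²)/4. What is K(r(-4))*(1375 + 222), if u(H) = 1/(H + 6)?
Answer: -33537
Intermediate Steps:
u(H) = 1/(6 + H)
r(A) = 1 + A²/(4*(6 + A)) (r(A) = A/A + (A²/(6 + A))/4 = 1 + (A²/(6 + A))*(¼) = 1 + A²/(4*(6 + A)))
K(r(-4))*(1375 + 222) = -21*(1375 + 222) = -21*1597 = -33537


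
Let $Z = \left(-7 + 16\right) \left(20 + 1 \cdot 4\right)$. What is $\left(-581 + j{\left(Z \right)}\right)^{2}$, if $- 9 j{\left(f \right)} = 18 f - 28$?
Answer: $\frac{82609921}{81} \approx 1.0199 \cdot 10^{6}$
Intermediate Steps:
$Z = 216$ ($Z = 9 \left(20 + 4\right) = 9 \cdot 24 = 216$)
$j{\left(f \right)} = \frac{28}{9} - 2 f$ ($j{\left(f \right)} = - \frac{18 f - 28}{9} = - \frac{-28 + 18 f}{9} = \frac{28}{9} - 2 f$)
$\left(-581 + j{\left(Z \right)}\right)^{2} = \left(-581 + \left(\frac{28}{9} - 432\right)\right)^{2} = \left(-581 - \frac{3860}{9}\right)^{2} = \left(- \frac{9089}{9}\right)^{2} = \frac{82609921}{81}$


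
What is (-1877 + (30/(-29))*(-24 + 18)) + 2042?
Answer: 4965/29 ≈ 171.21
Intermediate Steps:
(-1877 + (30/(-29))*(-24 + 18)) + 2042 = (-1877 + (30*(-1/29))*(-6)) + 2042 = (-1877 - 30/29*(-6)) + 2042 = (-1877 + 180/29) + 2042 = -54253/29 + 2042 = 4965/29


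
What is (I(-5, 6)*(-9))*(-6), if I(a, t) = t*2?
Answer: 648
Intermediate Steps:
I(a, t) = 2*t
(I(-5, 6)*(-9))*(-6) = ((2*6)*(-9))*(-6) = (12*(-9))*(-6) = -108*(-6) = 648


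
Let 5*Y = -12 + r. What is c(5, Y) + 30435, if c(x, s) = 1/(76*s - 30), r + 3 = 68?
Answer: 118026935/3878 ≈ 30435.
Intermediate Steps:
r = 65 (r = -3 + 68 = 65)
Y = 53/5 (Y = (-12 + 65)/5 = (⅕)*53 = 53/5 ≈ 10.600)
c(x, s) = 1/(-30 + 76*s)
c(5, Y) + 30435 = 1/(2*(-15 + 38*(53/5))) + 30435 = 1/(2*(-15 + 2014/5)) + 30435 = 1/(2*(1939/5)) + 30435 = (½)*(5/1939) + 30435 = 5/3878 + 30435 = 118026935/3878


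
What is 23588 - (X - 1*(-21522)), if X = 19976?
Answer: -17910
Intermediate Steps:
23588 - (X - 1*(-21522)) = 23588 - (19976 - 1*(-21522)) = 23588 - (19976 + 21522) = 23588 - 1*41498 = 23588 - 41498 = -17910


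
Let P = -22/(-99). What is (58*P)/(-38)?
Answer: -58/171 ≈ -0.33918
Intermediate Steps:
P = 2/9 (P = -22*(-1)/99 = -1*(-2/9) = 2/9 ≈ 0.22222)
(58*P)/(-38) = (58*(2/9))/(-38) = (116/9)*(-1/38) = -58/171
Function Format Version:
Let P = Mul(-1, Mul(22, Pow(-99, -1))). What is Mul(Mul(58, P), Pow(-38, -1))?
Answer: Rational(-58, 171) ≈ -0.33918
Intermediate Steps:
P = Rational(2, 9) (P = Mul(-1, Mul(22, Rational(-1, 99))) = Mul(-1, Rational(-2, 9)) = Rational(2, 9) ≈ 0.22222)
Mul(Mul(58, P), Pow(-38, -1)) = Mul(Mul(58, Rational(2, 9)), Pow(-38, -1)) = Mul(Rational(116, 9), Rational(-1, 38)) = Rational(-58, 171)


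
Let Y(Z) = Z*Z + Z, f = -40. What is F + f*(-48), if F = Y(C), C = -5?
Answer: 1940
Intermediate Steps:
Y(Z) = Z + Z**2 (Y(Z) = Z**2 + Z = Z + Z**2)
F = 20 (F = -5*(1 - 5) = -5*(-4) = 20)
F + f*(-48) = 20 - 40*(-48) = 20 + 1920 = 1940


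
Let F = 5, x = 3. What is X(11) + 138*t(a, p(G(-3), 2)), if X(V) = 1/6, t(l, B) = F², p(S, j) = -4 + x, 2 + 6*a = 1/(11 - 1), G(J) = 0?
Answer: 20701/6 ≈ 3450.2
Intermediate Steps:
a = -19/60 (a = -⅓ + 1/(6*(11 - 1)) = -⅓ + (⅙)/10 = -⅓ + (⅙)*(⅒) = -⅓ + 1/60 = -19/60 ≈ -0.31667)
p(S, j) = -1 (p(S, j) = -4 + 3 = -1)
t(l, B) = 25 (t(l, B) = 5² = 25)
X(V) = ⅙
X(11) + 138*t(a, p(G(-3), 2)) = ⅙ + 138*25 = ⅙ + 3450 = 20701/6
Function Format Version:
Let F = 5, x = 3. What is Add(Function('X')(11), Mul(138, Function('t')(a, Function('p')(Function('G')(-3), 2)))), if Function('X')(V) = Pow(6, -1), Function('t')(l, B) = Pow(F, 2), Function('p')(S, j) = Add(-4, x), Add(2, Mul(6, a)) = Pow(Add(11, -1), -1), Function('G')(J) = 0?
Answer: Rational(20701, 6) ≈ 3450.2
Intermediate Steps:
a = Rational(-19, 60) (a = Add(Rational(-1, 3), Mul(Rational(1, 6), Pow(Add(11, -1), -1))) = Add(Rational(-1, 3), Mul(Rational(1, 6), Pow(10, -1))) = Add(Rational(-1, 3), Mul(Rational(1, 6), Rational(1, 10))) = Add(Rational(-1, 3), Rational(1, 60)) = Rational(-19, 60) ≈ -0.31667)
Function('p')(S, j) = -1 (Function('p')(S, j) = Add(-4, 3) = -1)
Function('t')(l, B) = 25 (Function('t')(l, B) = Pow(5, 2) = 25)
Function('X')(V) = Rational(1, 6)
Add(Function('X')(11), Mul(138, Function('t')(a, Function('p')(Function('G')(-3), 2)))) = Add(Rational(1, 6), Mul(138, 25)) = Add(Rational(1, 6), 3450) = Rational(20701, 6)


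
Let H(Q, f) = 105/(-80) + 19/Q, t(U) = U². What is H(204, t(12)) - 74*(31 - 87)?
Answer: 3380509/816 ≈ 4142.8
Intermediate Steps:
H(Q, f) = -21/16 + 19/Q (H(Q, f) = 105*(-1/80) + 19/Q = -21/16 + 19/Q)
H(204, t(12)) - 74*(31 - 87) = (-21/16 + 19/204) - 74*(31 - 87) = (-21/16 + 19*(1/204)) - 74*(-56) = (-21/16 + 19/204) + 4144 = -995/816 + 4144 = 3380509/816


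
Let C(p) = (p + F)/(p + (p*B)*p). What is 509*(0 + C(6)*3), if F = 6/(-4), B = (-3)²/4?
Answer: 4581/58 ≈ 78.983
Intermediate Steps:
B = 9/4 (B = 9*(¼) = 9/4 ≈ 2.2500)
F = -3/2 (F = 6*(-¼) = -3/2 ≈ -1.5000)
C(p) = (-3/2 + p)/(p + 9*p²/4) (C(p) = (p - 3/2)/(p + (p*(9/4))*p) = (-3/2 + p)/(p + (9*p/4)*p) = (-3/2 + p)/(p + 9*p²/4))
509*(0 + C(6)*3) = 509*(0 + (2*(-3 + 2*6)/(6*(4 + 9*6)))*3) = 509*(0 + (2*(⅙)*(-3 + 12)/(4 + 54))*3) = 509*(0 + (2*(⅙)*9/58)*3) = 509*(0 + (2*(⅙)*(1/58)*9)*3) = 509*(0 + (3/58)*3) = 509*(0 + 9/58) = 509*(9/58) = 4581/58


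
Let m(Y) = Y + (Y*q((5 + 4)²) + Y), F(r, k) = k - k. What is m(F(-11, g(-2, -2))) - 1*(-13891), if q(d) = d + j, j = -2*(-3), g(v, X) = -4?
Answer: 13891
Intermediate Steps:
j = 6
F(r, k) = 0
q(d) = 6 + d (q(d) = d + 6 = 6 + d)
m(Y) = 89*Y (m(Y) = Y + (Y*(6 + (5 + 4)²) + Y) = Y + (Y*(6 + 9²) + Y) = Y + (Y*(6 + 81) + Y) = Y + (Y*87 + Y) = Y + (87*Y + Y) = Y + 88*Y = 89*Y)
m(F(-11, g(-2, -2))) - 1*(-13891) = 89*0 - 1*(-13891) = 0 + 13891 = 13891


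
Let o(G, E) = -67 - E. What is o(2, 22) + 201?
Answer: 112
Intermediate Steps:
o(2, 22) + 201 = (-67 - 1*22) + 201 = (-67 - 22) + 201 = -89 + 201 = 112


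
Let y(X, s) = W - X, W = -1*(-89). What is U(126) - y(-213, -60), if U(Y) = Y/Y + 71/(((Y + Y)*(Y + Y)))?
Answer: -19114633/63504 ≈ -301.00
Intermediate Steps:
W = 89
U(Y) = 1 + 71/(4*Y**2) (U(Y) = 1 + 71/(((2*Y)*(2*Y))) = 1 + 71/((4*Y**2)) = 1 + 71*(1/(4*Y**2)) = 1 + 71/(4*Y**2))
y(X, s) = 89 - X
U(126) - y(-213, -60) = (1 + (71/4)/126**2) - (89 - 1*(-213)) = (1 + (71/4)*(1/15876)) - (89 + 213) = (1 + 71/63504) - 1*302 = 63575/63504 - 302 = -19114633/63504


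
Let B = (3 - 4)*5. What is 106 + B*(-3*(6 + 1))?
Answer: 211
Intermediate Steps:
B = -5 (B = -1*5 = -5)
106 + B*(-3*(6 + 1)) = 106 - (-15)*(6 + 1) = 106 - (-15)*7 = 106 - 5*(-21) = 106 + 105 = 211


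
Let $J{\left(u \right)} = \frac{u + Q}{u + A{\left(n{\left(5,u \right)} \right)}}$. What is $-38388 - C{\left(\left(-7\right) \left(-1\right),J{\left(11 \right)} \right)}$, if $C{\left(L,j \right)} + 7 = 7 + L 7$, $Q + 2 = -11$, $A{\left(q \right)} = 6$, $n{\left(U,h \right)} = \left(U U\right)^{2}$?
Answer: $-38437$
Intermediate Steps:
$n{\left(U,h \right)} = U^{4}$ ($n{\left(U,h \right)} = \left(U^{2}\right)^{2} = U^{4}$)
$Q = -13$ ($Q = -2 - 11 = -13$)
$J{\left(u \right)} = \frac{-13 + u}{6 + u}$ ($J{\left(u \right)} = \frac{u - 13}{u + 6} = \frac{-13 + u}{6 + u}$)
$C{\left(L,j \right)} = 7 L$ ($C{\left(L,j \right)} = -7 + \left(7 + L 7\right) = -7 + \left(7 + 7 L\right) = 7 L$)
$-38388 - C{\left(\left(-7\right) \left(-1\right),J{\left(11 \right)} \right)} = -38388 - 7 \left(\left(-7\right) \left(-1\right)\right) = -38388 - 7 \cdot 7 = -38388 - 49 = -38437$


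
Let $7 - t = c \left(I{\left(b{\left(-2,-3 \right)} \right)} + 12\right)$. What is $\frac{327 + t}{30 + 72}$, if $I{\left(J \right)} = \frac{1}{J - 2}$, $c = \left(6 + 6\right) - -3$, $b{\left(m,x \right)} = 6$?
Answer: $\frac{601}{408} \approx 1.473$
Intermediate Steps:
$c = 15$ ($c = 12 + 3 = 15$)
$I{\left(J \right)} = \frac{1}{-2 + J}$
$t = - \frac{707}{4}$ ($t = 7 - 15 \left(\frac{1}{-2 + 6} + 12\right) = 7 - 15 \left(\frac{1}{4} + 12\right) = 7 - 15 \cdot \frac{49}{4} = 7 - \frac{735}{4} = - \frac{707}{4} \approx -176.75$)
$\frac{327 + t}{30 + 72} = \frac{327 - \frac{707}{4}}{30 + 72} = \frac{601}{4 \cdot 102} = \frac{601}{4} \cdot \frac{1}{102} = \frac{601}{408}$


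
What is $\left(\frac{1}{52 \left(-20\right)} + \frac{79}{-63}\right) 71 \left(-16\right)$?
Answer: $\frac{5837833}{4095} \approx 1425.6$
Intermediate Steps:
$\left(\frac{1}{52 \left(-20\right)} + \frac{79}{-63}\right) 71 \left(-16\right) = \left(\frac{1}{52} \left(- \frac{1}{20}\right) + 79 \left(- \frac{1}{63}\right)\right) 71 \left(-16\right) = \left(- \frac{1}{1040} - \frac{79}{63}\right) 71 \left(-16\right) = \left(- \frac{82223}{65520}\right) 71 \left(-16\right) = \left(- \frac{5837833}{65520}\right) \left(-16\right) = \frac{5837833}{4095}$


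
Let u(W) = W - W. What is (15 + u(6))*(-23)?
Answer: -345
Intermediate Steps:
u(W) = 0
(15 + u(6))*(-23) = (15 + 0)*(-23) = 15*(-23) = -345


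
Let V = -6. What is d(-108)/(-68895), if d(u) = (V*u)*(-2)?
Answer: 144/7655 ≈ 0.018811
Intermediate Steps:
d(u) = 12*u (d(u) = -6*u*(-2) = 12*u)
d(-108)/(-68895) = (12*(-108))/(-68895) = -1296*(-1/68895) = 144/7655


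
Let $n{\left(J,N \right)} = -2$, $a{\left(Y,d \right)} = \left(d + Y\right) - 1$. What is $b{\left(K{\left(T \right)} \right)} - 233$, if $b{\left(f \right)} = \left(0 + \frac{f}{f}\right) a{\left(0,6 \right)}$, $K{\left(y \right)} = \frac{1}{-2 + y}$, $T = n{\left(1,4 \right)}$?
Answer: $-228$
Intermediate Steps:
$a{\left(Y,d \right)} = -1 + Y + d$ ($a{\left(Y,d \right)} = \left(Y + d\right) - 1 = -1 + Y + d$)
$T = -2$
$b{\left(f \right)} = 5$ ($b{\left(f \right)} = \left(0 + \frac{f}{f}\right) \left(-1 + 0 + 6\right) = \left(0 + 1\right) 5 = 1 \cdot 5 = 5$)
$b{\left(K{\left(T \right)} \right)} - 233 = 5 - 233 = -228$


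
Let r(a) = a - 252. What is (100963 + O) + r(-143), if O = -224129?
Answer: -123561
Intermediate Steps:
r(a) = -252 + a
(100963 + O) + r(-143) = (100963 - 224129) + (-252 - 143) = -123166 - 395 = -123561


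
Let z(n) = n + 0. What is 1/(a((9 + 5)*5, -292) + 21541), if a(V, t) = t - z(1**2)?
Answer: 1/21248 ≈ 4.7063e-5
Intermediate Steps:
z(n) = n
a(V, t) = -1 + t (a(V, t) = t - 1*1**2 = t - 1*1 = t - 1 = -1 + t)
1/(a((9 + 5)*5, -292) + 21541) = 1/((-1 - 292) + 21541) = 1/(-293 + 21541) = 1/21248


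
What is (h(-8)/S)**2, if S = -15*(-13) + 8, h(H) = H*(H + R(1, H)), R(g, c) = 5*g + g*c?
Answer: 7744/41209 ≈ 0.18792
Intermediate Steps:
R(g, c) = 5*g + c*g
h(H) = H*(5 + 2*H) (h(H) = H*(H + 1*(5 + H)) = H*(H + (5 + H)) = H*(5 + 2*H))
S = 203 (S = 195 + 8 = 203)
(h(-8)/S)**2 = (-8*(5 + 2*(-8))/203)**2 = (-8*(5 - 16)*(1/203))**2 = (-8*(-11)*(1/203))**2 = (88*(1/203))**2 = (88/203)**2 = 7744/41209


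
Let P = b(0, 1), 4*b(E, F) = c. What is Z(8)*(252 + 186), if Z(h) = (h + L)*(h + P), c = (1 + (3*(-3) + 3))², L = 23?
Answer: 386973/2 ≈ 1.9349e+5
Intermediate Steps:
c = 25 (c = (1 + (-9 + 3))² = (1 - 6)² = (-5)² = 25)
b(E, F) = 25/4 (b(E, F) = (¼)*25 = 25/4)
P = 25/4 ≈ 6.2500
Z(h) = (23 + h)*(25/4 + h) (Z(h) = (h + 23)*(h + 25/4) = (23 + h)*(25/4 + h))
Z(8)*(252 + 186) = (575/4 + 8² + (117/4)*8)*(252 + 186) = (575/4 + 64 + 234)*438 = (1767/4)*438 = 386973/2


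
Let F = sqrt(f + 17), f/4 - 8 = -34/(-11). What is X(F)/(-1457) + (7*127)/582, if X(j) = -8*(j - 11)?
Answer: 1244057/847974 + 120*sqrt(33)/16027 ≈ 1.5101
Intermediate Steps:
f = 488/11 (f = 32 + 4*(-34/(-11)) = 32 + 4*(-34*(-1/11)) = 32 + 4*(34/11) = 32 + 136/11 = 488/11 ≈ 44.364)
F = 15*sqrt(33)/11 (F = sqrt(488/11 + 17) = sqrt(675/11) = 15*sqrt(33)/11 ≈ 7.8335)
X(j) = 88 - 8*j (X(j) = -8*(-11 + j) = 88 - 8*j)
X(F)/(-1457) + (7*127)/582 = (88 - 120*sqrt(33)/11)/(-1457) + (7*127)/582 = (88 - 120*sqrt(33)/11)*(-1/1457) + 889*(1/582) = (-88/1457 + 120*sqrt(33)/16027) + 889/582 = 1244057/847974 + 120*sqrt(33)/16027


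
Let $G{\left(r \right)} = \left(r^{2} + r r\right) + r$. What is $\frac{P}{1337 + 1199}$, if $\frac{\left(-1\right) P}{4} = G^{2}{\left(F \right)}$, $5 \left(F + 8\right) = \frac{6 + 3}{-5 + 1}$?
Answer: $- \frac{722050641}{25360000} \approx -28.472$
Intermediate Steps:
$F = - \frac{169}{20}$ ($F = -8 + \frac{\left(6 + 3\right) \frac{1}{-5 + 1}}{5} = -8 + \frac{9 \frac{1}{-4}}{5} = -8 + \frac{9 \left(- \frac{1}{4}\right)}{5} = -8 + \frac{1}{5} \left(- \frac{9}{4}\right) = -8 - \frac{9}{20} = - \frac{169}{20} \approx -8.45$)
$G{\left(r \right)} = r + 2 r^{2}$ ($G{\left(r \right)} = \left(r^{2} + r^{2}\right) + r = 2 r^{2} + r = r + 2 r^{2}$)
$P = - \frac{722050641}{10000}$ ($P = - 4 \left(- \frac{169 \left(1 + 2 \left(- \frac{169}{20}\right)\right)}{20}\right)^{2} = - 4 \left(- \frac{169 \left(1 - \frac{169}{10}\right)}{20}\right)^{2} = - 4 \left(\left(- \frac{169}{20}\right) \left(- \frac{159}{10}\right)\right)^{2} = - 4 \left(\frac{26871}{200}\right)^{2} = \left(-4\right) \frac{722050641}{40000} = - \frac{722050641}{10000} \approx -72205.0$)
$\frac{P}{1337 + 1199} = - \frac{722050641}{10000 \left(1337 + 1199\right)} = - \frac{722050641}{10000 \cdot 2536} = \left(- \frac{722050641}{10000}\right) \frac{1}{2536} = - \frac{722050641}{25360000}$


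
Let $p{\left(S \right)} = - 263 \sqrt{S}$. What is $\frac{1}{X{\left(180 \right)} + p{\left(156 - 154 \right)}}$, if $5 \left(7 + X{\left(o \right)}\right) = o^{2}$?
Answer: $\frac{6473}{41761391} + \frac{263 \sqrt{2}}{41761391} \approx 0.00016391$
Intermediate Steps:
$X{\left(o \right)} = -7 + \frac{o^{2}}{5}$
$\frac{1}{X{\left(180 \right)} + p{\left(156 - 154 \right)}} = \frac{1}{\left(-7 + \frac{180^{2}}{5}\right) - 263 \sqrt{156 - 154}} = \frac{1}{\left(-7 + \frac{1}{5} \cdot 32400\right) - 263 \sqrt{156 - 154}} = \frac{1}{\left(-7 + 6480\right) - 263 \sqrt{2}} = \frac{1}{6473 - 263 \sqrt{2}}$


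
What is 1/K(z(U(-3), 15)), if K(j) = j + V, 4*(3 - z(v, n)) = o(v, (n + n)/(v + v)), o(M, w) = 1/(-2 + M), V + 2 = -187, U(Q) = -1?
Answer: -12/2231 ≈ -0.0053788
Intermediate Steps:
V = -189 (V = -2 - 187 = -189)
z(v, n) = 3 - 1/(4*(-2 + v))
K(j) = -189 + j (K(j) = j - 189 = -189 + j)
1/K(z(U(-3), 15)) = 1/(-189 + (-25 + 12*(-1))/(4*(-2 - 1))) = 1/(-189 + (¼)*(-25 - 12)/(-3)) = 1/(-189 + (¼)*(-⅓)*(-37)) = 1/(-189 + 37/12) = 1/(-2231/12) = -12/2231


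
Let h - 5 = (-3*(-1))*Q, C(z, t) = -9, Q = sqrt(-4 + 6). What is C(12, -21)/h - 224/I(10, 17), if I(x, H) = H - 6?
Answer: -2063/77 + 27*sqrt(2)/7 ≈ -21.337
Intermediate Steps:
I(x, H) = -6 + H
Q = sqrt(2) ≈ 1.4142
h = 5 + 3*sqrt(2) (h = 5 + (-3*(-1))*sqrt(2) = 5 + 3*sqrt(2) ≈ 9.2426)
C(12, -21)/h - 224/I(10, 17) = -9/(5 + 3*sqrt(2)) - 224/(-6 + 17) = -9/(5 + 3*sqrt(2)) - 224/11 = -224/11 - 9/(5 + 3*sqrt(2))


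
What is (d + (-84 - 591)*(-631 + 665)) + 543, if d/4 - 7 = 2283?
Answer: -13247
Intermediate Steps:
d = 9160 (d = 28 + 4*2283 = 28 + 9132 = 9160)
(d + (-84 - 591)*(-631 + 665)) + 543 = (9160 + (-84 - 591)*(-631 + 665)) + 543 = (9160 - 675*34) + 543 = (9160 - 22950) + 543 = -13790 + 543 = -13247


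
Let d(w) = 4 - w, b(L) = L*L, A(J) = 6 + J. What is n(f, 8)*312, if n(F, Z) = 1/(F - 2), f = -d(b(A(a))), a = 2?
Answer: 156/29 ≈ 5.3793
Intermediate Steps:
b(L) = L²
f = 60 (f = -(4 - (6 + 2)²) = -(4 - 1*8²) = -(4 - 1*64) = -(4 - 64) = -1*(-60) = 60)
n(F, Z) = 1/(-2 + F)
n(f, 8)*312 = 312/(-2 + 60) = 312/58 = (1/58)*312 = 156/29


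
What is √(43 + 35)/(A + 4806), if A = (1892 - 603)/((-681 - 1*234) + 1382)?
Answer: 467*√78/2245691 ≈ 0.0018366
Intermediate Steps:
A = 1289/467 (A = 1289/((-681 - 234) + 1382) = 1289/(-915 + 1382) = 1289/467 ≈ 2.7602)
√(43 + 35)/(A + 4806) = √(43 + 35)/(1289/467 + 4806) = √78/(2245691/467) = √78*(467/2245691) = 467*√78/2245691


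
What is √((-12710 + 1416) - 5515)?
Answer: I*√16809 ≈ 129.65*I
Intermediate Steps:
√((-12710 + 1416) - 5515) = √(-11294 - 5515) = √(-16809) = I*√16809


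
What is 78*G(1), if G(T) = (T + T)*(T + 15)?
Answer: 2496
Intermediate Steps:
G(T) = 2*T*(15 + T) (G(T) = (2*T)*(15 + T) = 2*T*(15 + T))
78*G(1) = 78*(2*1*(15 + 1)) = 78*(2*1*16) = 78*32 = 2496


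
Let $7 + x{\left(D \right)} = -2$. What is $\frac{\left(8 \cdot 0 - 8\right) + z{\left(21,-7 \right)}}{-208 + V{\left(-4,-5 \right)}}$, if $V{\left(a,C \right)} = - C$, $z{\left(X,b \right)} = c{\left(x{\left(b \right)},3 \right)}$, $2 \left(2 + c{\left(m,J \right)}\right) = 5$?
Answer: $\frac{15}{406} \approx 0.036946$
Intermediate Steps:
$x{\left(D \right)} = -9$ ($x{\left(D \right)} = -7 - 2 = -9$)
$c{\left(m,J \right)} = \frac{1}{2}$ ($c{\left(m,J \right)} = -2 + \frac{1}{2} \cdot 5 = -2 + \frac{5}{2} = \frac{1}{2}$)
$z{\left(X,b \right)} = \frac{1}{2}$
$\frac{\left(8 \cdot 0 - 8\right) + z{\left(21,-7 \right)}}{-208 + V{\left(-4,-5 \right)}} = \frac{\left(8 \cdot 0 - 8\right) + \frac{1}{2}}{-208 - -5} = \frac{\left(0 - 8\right) + \frac{1}{2}}{-208 + 5} = \frac{-8 + \frac{1}{2}}{-203} = \left(- \frac{15}{2}\right) \left(- \frac{1}{203}\right) = \frac{15}{406}$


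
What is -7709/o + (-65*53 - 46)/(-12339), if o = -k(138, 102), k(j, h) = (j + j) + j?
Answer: 10729625/567594 ≈ 18.904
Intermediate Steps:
k(j, h) = 3*j (k(j, h) = 2*j + j = 3*j)
o = -414 (o = -3*138 = -1*414 = -414)
-7709/o + (-65*53 - 46)/(-12339) = -7709/(-414) + (-65*53 - 46)/(-12339) = -7709*(-1/414) + (-3445 - 46)*(-1/12339) = 7709/414 - 3491*(-1/12339) = 7709/414 + 3491/12339 = 10729625/567594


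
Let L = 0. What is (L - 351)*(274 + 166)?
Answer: -154440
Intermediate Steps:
(L - 351)*(274 + 166) = (0 - 351)*(274 + 166) = -351*440 = -154440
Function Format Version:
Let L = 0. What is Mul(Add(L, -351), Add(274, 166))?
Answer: -154440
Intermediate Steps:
Mul(Add(L, -351), Add(274, 166)) = Mul(Add(0, -351), Add(274, 166)) = Mul(-351, 440) = -154440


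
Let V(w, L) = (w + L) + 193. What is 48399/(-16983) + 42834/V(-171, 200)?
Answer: 63302/333 ≈ 190.10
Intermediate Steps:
V(w, L) = 193 + L + w (V(w, L) = (L + w) + 193 = 193 + L + w)
48399/(-16983) + 42834/V(-171, 200) = 48399/(-16983) + 42834/(193 + 200 - 171) = 48399*(-1/16983) + 42834/222 = -949/333 + 42834*(1/222) = -949/333 + 7139/37 = 63302/333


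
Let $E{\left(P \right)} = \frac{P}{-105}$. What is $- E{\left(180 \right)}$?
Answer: $\frac{12}{7} \approx 1.7143$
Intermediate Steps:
$E{\left(P \right)} = - \frac{P}{105}$ ($E{\left(P \right)} = P \left(- \frac{1}{105}\right) = - \frac{P}{105}$)
$- E{\left(180 \right)} = - \frac{\left(-1\right) 180}{105} = \left(-1\right) \left(- \frac{12}{7}\right) = \frac{12}{7}$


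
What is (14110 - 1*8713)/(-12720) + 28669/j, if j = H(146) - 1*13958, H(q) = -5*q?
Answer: -9248767/3892320 ≈ -2.3762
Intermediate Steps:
j = -14688 (j = -5*146 - 1*13958 = -730 - 13958 = -14688)
(14110 - 1*8713)/(-12720) + 28669/j = (14110 - 1*8713)/(-12720) + 28669/(-14688) = (14110 - 8713)*(-1/12720) + 28669*(-1/14688) = 5397*(-1/12720) - 28669/14688 = -1799/4240 - 28669/14688 = -9248767/3892320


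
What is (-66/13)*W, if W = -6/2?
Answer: 198/13 ≈ 15.231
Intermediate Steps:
W = -3 (W = -6*½ = -3)
(-66/13)*W = -66/13*(-3) = 198/13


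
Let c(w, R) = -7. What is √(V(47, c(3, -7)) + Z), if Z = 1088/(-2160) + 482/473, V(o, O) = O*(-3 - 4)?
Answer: √22432978095/21285 ≈ 7.0367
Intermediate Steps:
V(o, O) = -7*O (V(o, O) = O*(-7) = -7*O)
Z = 32906/63855 (Z = 1088*(-1/2160) + 482*(1/473) = -68/135 + 482/473 = 32906/63855 ≈ 0.51532)
√(V(47, c(3, -7)) + Z) = √(-7*(-7) + 32906/63855) = √(49 + 32906/63855) = √(3161801/63855) = √22432978095/21285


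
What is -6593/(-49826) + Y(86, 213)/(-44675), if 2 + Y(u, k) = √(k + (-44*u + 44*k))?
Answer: 294641927/2225976550 - √5801/44675 ≈ 0.13066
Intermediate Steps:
Y(u, k) = -2 + √(-44*u + 45*k) (Y(u, k) = -2 + √(k + (-44*u + 44*k)) = -2 + √(-44*u + 45*k))
-6593/(-49826) + Y(86, 213)/(-44675) = -6593/(-49826) + (-2 + √(-44*86 + 45*213))/(-44675) = -6593*(-1/49826) + (-2 + √(-3784 + 9585))*(-1/44675) = 6593/49826 + (-2 + √5801)*(-1/44675) = 6593/49826 + (2/44675 - √5801/44675) = 294641927/2225976550 - √5801/44675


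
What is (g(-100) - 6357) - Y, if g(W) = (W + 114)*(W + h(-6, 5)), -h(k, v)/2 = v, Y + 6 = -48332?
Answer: 40441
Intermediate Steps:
Y = -48338 (Y = -6 - 48332 = -48338)
h(k, v) = -2*v
g(W) = (-10 + W)*(114 + W) (g(W) = (W + 114)*(W - 2*5) = (114 + W)*(W - 10) = (114 + W)*(-10 + W) = (-10 + W)*(114 + W))
(g(-100) - 6357) - Y = ((-1140 + (-100)² + 104*(-100)) - 6357) - 1*(-48338) = ((-1140 + 10000 - 10400) - 6357) + 48338 = (-1540 - 6357) + 48338 = -7897 + 48338 = 40441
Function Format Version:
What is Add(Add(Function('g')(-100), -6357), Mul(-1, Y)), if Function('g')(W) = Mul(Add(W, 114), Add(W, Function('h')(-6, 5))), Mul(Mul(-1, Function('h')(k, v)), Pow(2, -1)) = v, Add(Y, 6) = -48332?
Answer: 40441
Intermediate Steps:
Y = -48338 (Y = Add(-6, -48332) = -48338)
Function('h')(k, v) = Mul(-2, v)
Function('g')(W) = Mul(Add(-10, W), Add(114, W)) (Function('g')(W) = Mul(Add(W, 114), Add(W, Mul(-2, 5))) = Mul(Add(114, W), Add(W, -10)) = Mul(Add(114, W), Add(-10, W)) = Mul(Add(-10, W), Add(114, W)))
Add(Add(Function('g')(-100), -6357), Mul(-1, Y)) = Add(Add(Add(-1140, Pow(-100, 2), Mul(104, -100)), -6357), Mul(-1, -48338)) = Add(Add(Add(-1140, 10000, -10400), -6357), 48338) = Add(Add(-1540, -6357), 48338) = Add(-7897, 48338) = 40441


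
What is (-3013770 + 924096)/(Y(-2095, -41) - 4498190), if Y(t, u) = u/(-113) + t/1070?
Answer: 5614721852/12086141017 ≈ 0.46456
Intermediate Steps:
Y(t, u) = -u/113 + t/1070 (Y(t, u) = u*(-1/113) + t*(1/1070) = -u/113 + t/1070)
(-3013770 + 924096)/(Y(-2095, -41) - 4498190) = (-3013770 + 924096)/((-1/113*(-41) + (1/1070)*(-2095)) - 4498190) = -2089674/((41/113 - 419/214) - 4498190) = -2089674/(-38573/24182 - 4498190) = -2089674/(-108775269153/24182) = -2089674*(-24182/108775269153) = 5614721852/12086141017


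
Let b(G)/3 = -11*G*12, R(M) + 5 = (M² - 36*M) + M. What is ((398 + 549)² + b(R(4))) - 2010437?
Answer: -1062544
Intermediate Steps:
R(M) = -5 + M² - 35*M (R(M) = -5 + ((M² - 36*M) + M) = -5 + (M² - 35*M) = -5 + M² - 35*M)
b(G) = -396*G (b(G) = 3*(-11*G*12) = 3*(-132*G) = -396*G)
((398 + 549)² + b(R(4))) - 2010437 = ((398 + 549)² - 396*(-5 + 4² - 35*4)) - 2010437 = (947² - 396*(-5 + 16 - 140)) - 2010437 = (896809 - 396*(-129)) - 2010437 = (896809 + 51084) - 2010437 = 947893 - 2010437 = -1062544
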